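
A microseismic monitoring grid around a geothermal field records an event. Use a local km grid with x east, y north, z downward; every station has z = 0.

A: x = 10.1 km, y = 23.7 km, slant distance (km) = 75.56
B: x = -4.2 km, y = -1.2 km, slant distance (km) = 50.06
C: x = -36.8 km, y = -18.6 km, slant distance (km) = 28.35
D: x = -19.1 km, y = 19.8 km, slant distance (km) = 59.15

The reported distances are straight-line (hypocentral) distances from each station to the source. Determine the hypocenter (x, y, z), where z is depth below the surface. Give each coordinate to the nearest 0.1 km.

(-35.3, -31.1, 25.4)

Each station gives a sphere (x−x_i)² + (y−y_i)² + z² = d_i² (stations at z=0).
Subtracting the A sphere from B and C: z² cancels, leaving linear equations in x and y:
-28.6 x − 49.8 y = 2558.69
-93.8 x − 84.6 y = 5942.09
Solving: x ≈ -35.285, y ≈ -31.115 km (keep extra digits for the depth step; rounded: -35.3, -31.1).
Then from the A sphere: z² = 75.56² − (x − 10.1)² − (y − 23.7)² with x = -35.285, y = -31.115, so z ≈ 25.394 ≈ 25.4 km.
Check against D (with the unrounded solution): distance 59.15 ≈ 59.15 km. ✓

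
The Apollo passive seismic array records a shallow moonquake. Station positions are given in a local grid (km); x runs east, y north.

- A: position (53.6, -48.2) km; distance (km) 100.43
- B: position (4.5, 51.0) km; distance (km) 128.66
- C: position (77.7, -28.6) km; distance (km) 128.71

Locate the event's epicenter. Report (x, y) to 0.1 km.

Circle about each station: (x − 53.6)² + (y + 48.2)² = 100.43²; (x − 4.5)² + (y − 51.0)² = 128.66²; (x − 77.7)² + (y + 28.6)² = 128.71².
Subtracting pairs of circle equations eliminates x²+y² and gives linear equations (the radical axes):
-98.2 x + 198.4 y = -9042.16
48.2 x + 39.2 y = -4821.03
Solving the 2×2 system: x ≈ -44.9, y ≈ -67.8 km.
Check against A (with the unrounded x, y): √((x − 53.6)²+(y + 48.2)²) = 100.42 ≈ 100.43 km. ✓

x ≈ -44.9 km, y ≈ -67.8 km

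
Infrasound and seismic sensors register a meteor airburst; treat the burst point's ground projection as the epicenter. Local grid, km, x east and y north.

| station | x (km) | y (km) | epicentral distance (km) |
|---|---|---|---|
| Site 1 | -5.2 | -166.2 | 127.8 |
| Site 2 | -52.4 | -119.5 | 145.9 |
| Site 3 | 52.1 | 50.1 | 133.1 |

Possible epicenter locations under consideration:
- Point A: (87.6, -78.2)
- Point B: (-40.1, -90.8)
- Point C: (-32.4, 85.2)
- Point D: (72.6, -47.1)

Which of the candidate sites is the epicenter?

For each candidate, compare |candidate − station| to the reported distance:
Point A: residuals Site 1 0.1, Site 2 0.1, Site 3 0.0 → max 0.1 km
Point B: residuals Site 1 44.7, Site 2 114.7, Site 3 35.3 → max 114.7 km
Point C: residuals Site 1 125.1, Site 2 59.8, Site 3 41.6 → max 125.1 km
Point D: residuals Site 1 14.5, Site 2 1.4, Site 3 33.8 → max 33.8 km
Only Point A has all residuals ≈ 0.

Point A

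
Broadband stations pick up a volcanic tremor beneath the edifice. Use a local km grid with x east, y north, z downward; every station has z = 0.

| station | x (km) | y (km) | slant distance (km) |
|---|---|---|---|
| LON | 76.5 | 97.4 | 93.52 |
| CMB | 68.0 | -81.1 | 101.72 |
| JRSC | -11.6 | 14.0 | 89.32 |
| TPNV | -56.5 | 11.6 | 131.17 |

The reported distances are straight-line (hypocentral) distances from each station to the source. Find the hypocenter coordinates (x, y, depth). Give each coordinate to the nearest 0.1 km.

(68.7, 12.8, 39.1)

Each station gives a sphere (x−x_i)² + (y−y_i)² + z² = d_i² (stations at z=0).
Subtracting the LON sphere from CMB and JRSC: z² cancels, leaving linear equations in x and y:
-17.0 x − 357.0 y = -5738.77
-176.2 x − 166.8 y = -14240.52
Solving: x ≈ 68.700, y ≈ 12.804 km (keep extra digits for the depth step; rounded: 68.7, 12.8).
Then from the LON sphere: z² = 93.52² − (x − 76.5)² − (y − 97.4)² with x = 68.700, y = 12.804, so z ≈ 39.098 ≈ 39.1 km.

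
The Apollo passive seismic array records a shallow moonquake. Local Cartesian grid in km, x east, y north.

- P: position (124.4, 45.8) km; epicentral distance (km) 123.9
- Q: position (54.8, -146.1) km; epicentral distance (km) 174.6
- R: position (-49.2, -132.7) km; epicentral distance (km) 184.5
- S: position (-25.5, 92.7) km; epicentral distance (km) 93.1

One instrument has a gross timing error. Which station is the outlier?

Solve using three stations at a time. Using Q, R, S (subtract circle equations pairwise → linear system) gives (x, y) ≈ (41.5, 28.0).
Distances from that point to each station vs reported:
  P: calculated 84.8 vs reported 123.9 → residual 39.1 km
  Q: calculated 174.6 vs reported 174.6 → residual 0.0 km
  R: calculated 184.5 vs reported 184.5 → residual 0.0 km
  S: calculated 93.1 vs reported 93.1 → residual 0.0 km
Q, R, S are mutually consistent (residuals ≈ 0); P is off by 39.1 km.

P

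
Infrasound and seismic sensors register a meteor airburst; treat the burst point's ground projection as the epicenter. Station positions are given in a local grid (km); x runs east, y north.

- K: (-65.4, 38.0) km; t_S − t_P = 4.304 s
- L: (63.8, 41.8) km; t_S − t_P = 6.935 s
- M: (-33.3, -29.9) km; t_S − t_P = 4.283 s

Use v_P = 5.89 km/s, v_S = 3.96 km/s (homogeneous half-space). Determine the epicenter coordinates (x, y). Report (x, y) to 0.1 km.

x ≈ -16.9 km, y ≈ 19.2 km

Distance from S−P lag: d = Δt · v_P v_S / (v_P − v_S) = Δt · (5.89·3.96)/(5.89−3.96) ≈ 12.0852·Δt.
So d_K = 52.01, d_L = 83.81, d_M = 51.76 km.
Circle about each station: (x + 65.4)² + (y − 38.0)² = 52.01²; (x − 63.8)² + (y − 41.8)² = 83.81²; (x + 33.3)² + (y + 29.9)² = 51.76².
Subtracting pairs of circle equations eliminates x²+y² and gives linear equations (the radical axes):
258.4 x + 7.6 y = -4222.56
64.2 x − 135.8 y = -3692.32
Solving the 2×2 system: x ≈ -16.9, y ≈ 19.2 km.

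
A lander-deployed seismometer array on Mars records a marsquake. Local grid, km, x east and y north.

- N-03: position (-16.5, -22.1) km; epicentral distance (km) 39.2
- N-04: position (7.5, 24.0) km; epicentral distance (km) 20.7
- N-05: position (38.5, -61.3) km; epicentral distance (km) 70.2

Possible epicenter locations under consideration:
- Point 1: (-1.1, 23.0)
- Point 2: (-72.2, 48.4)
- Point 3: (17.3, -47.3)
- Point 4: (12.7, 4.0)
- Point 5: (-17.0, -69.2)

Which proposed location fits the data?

For each candidate, compare |candidate − station| to the reported distance:
Point 1: residuals N-03 8.5, N-04 12.0, N-05 22.9 → max 22.9 km
Point 2: residuals N-03 50.6, N-04 62.7, N-05 85.6 → max 85.6 km
Point 3: residuals N-03 3.0, N-04 51.3, N-05 44.8 → max 51.3 km
Point 4: residuals N-03 0.0, N-04 0.0, N-05 0.0 → max 0.0 km
Point 5: residuals N-03 7.9, N-04 75.7, N-05 14.1 → max 75.7 km
Only Point 4 has all residuals ≈ 0.

Point 4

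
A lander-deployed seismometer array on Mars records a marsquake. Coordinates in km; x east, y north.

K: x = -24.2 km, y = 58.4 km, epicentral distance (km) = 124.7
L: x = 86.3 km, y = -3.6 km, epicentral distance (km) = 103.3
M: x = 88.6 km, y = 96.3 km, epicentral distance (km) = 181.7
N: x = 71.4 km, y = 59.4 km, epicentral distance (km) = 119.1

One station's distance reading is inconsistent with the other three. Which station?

Solve using three stations at a time. Using K, L, M (subtract circle equations pairwise → linear system) gives (x, y) ≈ (2.1, -63.5).
Distances from that point to each station vs reported:
  K: calculated 124.7 vs reported 124.7 → residual 0.0 km
  L: calculated 103.3 vs reported 103.3 → residual 0.0 km
  M: calculated 181.7 vs reported 181.7 → residual 0.0 km
  N: calculated 141.1 vs reported 119.1 → residual 22.0 km
K, L, M are mutually consistent (residuals ≈ 0); N is off by 22.0 km.

N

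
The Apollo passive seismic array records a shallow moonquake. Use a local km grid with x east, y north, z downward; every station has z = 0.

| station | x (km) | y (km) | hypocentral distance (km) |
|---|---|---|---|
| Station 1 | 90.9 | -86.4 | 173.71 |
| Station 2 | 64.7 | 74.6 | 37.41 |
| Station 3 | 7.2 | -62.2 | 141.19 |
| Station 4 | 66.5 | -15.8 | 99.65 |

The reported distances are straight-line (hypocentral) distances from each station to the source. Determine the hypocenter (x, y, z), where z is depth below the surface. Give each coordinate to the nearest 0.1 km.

Each station gives a sphere (x−x_i)² + (y−y_i)² + z² = d_i² (stations at z=0).
Subtracting the Station 1 sphere from Station 2 and Station 3: z² cancels, leaving linear equations in x and y:
-52.4 x + 322.0 y = 22799.14
-167.4 x + 48.4 y = -1566.54
Solving: x ≈ 31.303, y ≈ 75.899 km (keep extra digits for the depth step; rounded: 31.3, 75.9).
Then from the Station 1 sphere: z² = 173.71² − (x − 90.9)² − (y + 86.4)² with x = 31.303, y = 75.899, so z ≈ 16.805 ≈ 16.8 km.
Check against Station 4 (with the unrounded solution): distance 99.65 ≈ 99.65 km. ✓

(31.3, 75.9, 16.8)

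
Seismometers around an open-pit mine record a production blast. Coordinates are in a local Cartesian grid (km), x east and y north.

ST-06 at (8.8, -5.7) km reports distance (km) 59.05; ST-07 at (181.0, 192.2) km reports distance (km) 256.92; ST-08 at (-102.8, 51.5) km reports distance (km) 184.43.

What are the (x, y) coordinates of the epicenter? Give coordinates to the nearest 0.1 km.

Circle about each station: (x − 8.8)² + (y + 5.7)² = 59.05²; (x − 181.0)² + (y − 192.2)² = 256.92²; (x + 102.8)² + (y − 51.5)² = 184.43².
Subtracting the ST-06 equation from the ST-07 and ST-08 equations removes the quadratic terms:
344.4 x + 395.8 y = 7070.93
-223.2 x + 114.4 y = -17417.36
Solving the 2×2 system: x ≈ 60.3, y ≈ -34.6 km.

(60.3, -34.6)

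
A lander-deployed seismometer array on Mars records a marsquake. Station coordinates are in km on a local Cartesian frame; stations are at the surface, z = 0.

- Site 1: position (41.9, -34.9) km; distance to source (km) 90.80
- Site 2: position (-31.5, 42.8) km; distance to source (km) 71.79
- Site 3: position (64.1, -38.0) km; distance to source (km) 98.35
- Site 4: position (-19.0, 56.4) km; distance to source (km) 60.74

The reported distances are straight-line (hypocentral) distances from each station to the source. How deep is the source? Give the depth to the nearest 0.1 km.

z ≈ 30.9 km

Each station gives a sphere (x−x_i)² + (y−y_i)² + z² = d_i² (stations at z=0).
Subtracting the Site 1 sphere from Site 2 and Site 3: z² cancels, leaving linear equations in x and y:
-146.8 x + 155.4 y = 2941.31
44.4 x − 6.2 y = 1151.11
Solving: x ≈ 32.910, y ≈ 50.016 km (keep extra digits for the depth step; rounded: 32.9, 50.0).
Then from the Site 1 sphere: z² = 90.80² − (x − 41.9)² − (y + 34.9)² with x = 32.910, y = 50.016, so z ≈ 30.872 ≈ 30.9 km.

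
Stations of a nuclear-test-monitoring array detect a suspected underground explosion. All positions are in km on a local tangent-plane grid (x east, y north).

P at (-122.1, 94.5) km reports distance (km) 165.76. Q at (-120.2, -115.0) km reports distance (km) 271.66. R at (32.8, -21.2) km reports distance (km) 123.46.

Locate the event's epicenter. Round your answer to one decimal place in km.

43.5 km east, 101.8 km north

Circle about each station: (x + 122.1)² + (y − 94.5)² = 165.76²; (x + 120.2)² + (y + 115.0)² = 271.66²; (x − 32.8)² + (y + 21.2)² = 123.46².
Subtracting pairs of circle equations eliminates x²+y² and gives linear equations (the radical axes):
3.8 x − 419.0 y = -42488.40
309.8 x − 231.4 y = -10079.37
Solving the 2×2 system: x ≈ 43.5, y ≈ 101.8 km.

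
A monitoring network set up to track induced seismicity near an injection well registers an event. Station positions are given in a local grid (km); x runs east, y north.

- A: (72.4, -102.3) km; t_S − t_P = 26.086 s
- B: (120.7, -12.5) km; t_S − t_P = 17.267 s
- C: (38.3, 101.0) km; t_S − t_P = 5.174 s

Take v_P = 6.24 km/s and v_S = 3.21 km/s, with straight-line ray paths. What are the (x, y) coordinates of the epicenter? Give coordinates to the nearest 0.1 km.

(38.6, 66.8)

Distance from S−P lag: d = Δt · v_P v_S / (v_P − v_S) = Δt · (6.24·3.21)/(6.24−3.21) ≈ 6.6107·Δt.
So d_A = 172.45, d_B = 114.15, d_C = 34.20 km.
Circle about each station: (x − 72.4)² + (y + 102.3)² = 172.45²; (x − 120.7)² + (y + 12.5)² = 114.15²; (x − 38.3)² + (y − 101.0)² = 34.20².
Subtracting pairs of circle equations eliminates x²+y² and gives linear equations (the radical axes):
96.6 x + 179.6 y = 15726.47
-68.2 x + 406.6 y = 24530.20
Solving the 2×2 system: x ≈ 38.6, y ≈ 66.8 km.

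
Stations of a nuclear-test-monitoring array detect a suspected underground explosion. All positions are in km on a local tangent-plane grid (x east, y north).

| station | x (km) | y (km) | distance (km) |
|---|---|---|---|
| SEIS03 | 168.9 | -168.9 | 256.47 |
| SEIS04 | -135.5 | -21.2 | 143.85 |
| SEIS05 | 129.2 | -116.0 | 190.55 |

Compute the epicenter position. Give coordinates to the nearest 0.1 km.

(0.8, 24.8)

Circle about each station: (x − 168.9)² + (y + 168.9)² = 256.47²; (x + 135.5)² + (y + 21.2)² = 143.85²; (x − 129.2)² + (y + 116.0)² = 190.55².
Subtracting pairs of circle equations eliminates x²+y² and gives linear equations (the radical axes):
-608.8 x + 295.4 y = 6839.31
-79.4 x + 105.8 y = 2561.78
Solving the 2×2 system: x ≈ 0.8, y ≈ 24.8 km.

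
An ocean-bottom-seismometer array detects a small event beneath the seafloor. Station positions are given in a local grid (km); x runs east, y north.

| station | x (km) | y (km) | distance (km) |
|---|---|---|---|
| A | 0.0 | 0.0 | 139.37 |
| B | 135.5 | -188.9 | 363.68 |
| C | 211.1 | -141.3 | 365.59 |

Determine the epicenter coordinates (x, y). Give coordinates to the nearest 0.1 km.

x ≈ -26.1 km, y ≈ 136.9 km

Circle about each station: x² + y² = 139.37²; (x − 135.5)² + (y + 188.9)² = 363.68²; (x − 211.1)² + (y + 141.3)² = 365.59².
Subtracting the A equation from the B and C equations removes the quadratic terms:
271.0 x − 377.8 y = -58795.69
422.2 x − 282.6 y = -49703.15
Solving the 2×2 system: x ≈ -26.1, y ≈ 136.9 km.
Check against A (with the unrounded x, y): √(x²+y²) = 139.38 ≈ 139.37 km. ✓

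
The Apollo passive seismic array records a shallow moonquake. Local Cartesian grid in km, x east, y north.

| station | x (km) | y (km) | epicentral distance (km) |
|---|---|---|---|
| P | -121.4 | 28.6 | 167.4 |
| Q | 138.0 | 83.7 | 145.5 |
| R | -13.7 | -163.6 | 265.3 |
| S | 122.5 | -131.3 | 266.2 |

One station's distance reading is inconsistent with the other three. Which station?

Solve using three stations at a time. Using Q, R, S (subtract circle equations pairwise → linear system) gives (x, y) ≈ (-6.4, 101.6).
Distances from that point to each station vs reported:
  P: calculated 136.2 vs reported 167.4 → residual 31.2 km
  Q: calculated 145.5 vs reported 145.5 → residual 0.0 km
  R: calculated 265.3 vs reported 265.3 → residual 0.0 km
  S: calculated 266.2 vs reported 266.2 → residual 0.0 km
Q, R, S are mutually consistent (residuals ≈ 0); P is off by 31.2 km.

P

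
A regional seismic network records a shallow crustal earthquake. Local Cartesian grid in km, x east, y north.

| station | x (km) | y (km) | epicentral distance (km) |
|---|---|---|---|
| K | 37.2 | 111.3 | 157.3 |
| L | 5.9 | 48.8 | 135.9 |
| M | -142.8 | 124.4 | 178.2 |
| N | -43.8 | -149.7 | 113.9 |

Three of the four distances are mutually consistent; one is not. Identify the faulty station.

K

Solve using three stations at a time. Using L, M, N (subtract circle equations pairwise → linear system) gives (x, y) ≈ (-91.3, -46.2).
Distances from that point to each station vs reported:
  K: calculated 203.2 vs reported 157.3 → residual 45.9 km
  L: calculated 135.9 vs reported 135.9 → residual 0.0 km
  M: calculated 178.2 vs reported 178.2 → residual 0.0 km
  N: calculated 113.9 vs reported 113.9 → residual 0.0 km
L, M, N are mutually consistent (residuals ≈ 0); K is off by 45.9 km.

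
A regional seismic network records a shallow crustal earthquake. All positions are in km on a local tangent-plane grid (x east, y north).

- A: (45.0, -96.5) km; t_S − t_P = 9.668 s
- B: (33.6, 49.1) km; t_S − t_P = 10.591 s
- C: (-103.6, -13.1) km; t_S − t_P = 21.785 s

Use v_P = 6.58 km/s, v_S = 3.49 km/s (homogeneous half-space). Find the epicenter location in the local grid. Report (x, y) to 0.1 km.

Distance from S−P lag: d = Δt · v_P v_S / (v_P − v_S) = Δt · (6.58·3.49)/(6.58−3.49) ≈ 7.4318·Δt.
So d_A = 71.85, d_B = 78.71, d_C = 161.90 km.
Circle about each station: (x − 45.0)² + (y + 96.5)² = 71.85²; (x − 33.6)² + (y − 49.1)² = 78.71²; (x + 103.6)² + (y + 13.1)² = 161.90².
Subtracting the A equation from the B and C equations removes the quadratic terms:
-22.8 x + 291.2 y = -8830.32
-297.2 x + 166.8 y = -21481.87
Solving the 2×2 system: x ≈ 57.8, y ≈ -25.8 km.
Check against A (with the unrounded x, y): √((x − 45.0)²+(y + 96.5)²) = 71.85 ≈ 71.85 km. ✓

57.8 km east, -25.8 km north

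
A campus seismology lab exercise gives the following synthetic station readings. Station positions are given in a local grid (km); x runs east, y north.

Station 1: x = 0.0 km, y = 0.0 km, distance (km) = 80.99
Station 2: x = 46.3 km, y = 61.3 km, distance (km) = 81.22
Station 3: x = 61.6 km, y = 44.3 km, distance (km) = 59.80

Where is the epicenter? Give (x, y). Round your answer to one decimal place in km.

(80.0, -12.6)

Circle about each station: x² + y² = 80.99²; (x − 46.3)² + (y − 61.3)² = 81.22²; (x − 61.6)² + (y − 44.3)² = 59.80².
Subtracting the Station 1 equation from the Station 2 and Station 3 equations removes the quadratic terms:
92.6 x + 122.6 y = 5864.07
123.2 x + 88.6 y = 8740.39
Solving the 2×2 system: x ≈ 80.0, y ≈ -12.6 km.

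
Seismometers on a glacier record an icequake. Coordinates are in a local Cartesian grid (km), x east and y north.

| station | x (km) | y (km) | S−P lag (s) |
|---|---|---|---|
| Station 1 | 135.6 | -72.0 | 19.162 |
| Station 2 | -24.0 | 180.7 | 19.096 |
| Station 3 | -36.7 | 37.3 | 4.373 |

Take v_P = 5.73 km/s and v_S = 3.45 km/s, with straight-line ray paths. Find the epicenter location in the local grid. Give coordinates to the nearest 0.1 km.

(-5.2, 16.2)

Distance from S−P lag: d = Δt · v_P v_S / (v_P − v_S) = Δt · (5.73·3.45)/(5.73−3.45) ≈ 8.6704·Δt.
So d_Station 1 = 166.14, d_Station 2 = 165.57, d_Station 3 = 37.92 km.
Circle about each station: (x − 135.6)² + (y + 72.0)² = 166.14²; (x + 24.0)² + (y − 180.7)² = 165.57²; (x + 36.7)² + (y − 37.3)² = 37.92².
Subtracting the Station 1 equation from the Station 2 and Station 3 equations removes the quadratic terms:
-319.2 x + 505.4 y = 9846.20
-344.6 x + 218.6 y = 5331.39
Solving the 2×2 system: x ≈ -5.2, y ≈ 16.2 km.
Check against Station 1 (with the unrounded x, y): √((x − 135.6)²+(y + 72.0)²) = 166.14 ≈ 166.14 km. ✓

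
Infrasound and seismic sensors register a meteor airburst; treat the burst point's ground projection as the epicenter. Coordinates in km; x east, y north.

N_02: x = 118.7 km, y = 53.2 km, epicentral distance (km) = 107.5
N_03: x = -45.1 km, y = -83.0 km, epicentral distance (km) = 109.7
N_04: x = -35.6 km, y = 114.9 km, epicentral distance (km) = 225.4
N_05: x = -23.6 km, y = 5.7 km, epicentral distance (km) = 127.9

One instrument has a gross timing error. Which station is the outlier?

Solve using three stations at a time. Using N_03, N_04, N_05 (subtract circle equations pairwise → linear system) gives (x, y) ≈ (64.8, -87.1).
Distances from that point to each station vs reported:
  N_02: calculated 150.3 vs reported 107.5 → residual 42.8 km
  N_03: calculated 109.9 vs reported 109.7 → residual 0.2 km
  N_04: calculated 225.5 vs reported 225.4 → residual 0.1 km
  N_05: calculated 128.1 vs reported 127.9 → residual 0.2 km
N_03, N_04, N_05 are mutually consistent (residuals ≈ 0); N_02 is off by 42.8 km.

N_02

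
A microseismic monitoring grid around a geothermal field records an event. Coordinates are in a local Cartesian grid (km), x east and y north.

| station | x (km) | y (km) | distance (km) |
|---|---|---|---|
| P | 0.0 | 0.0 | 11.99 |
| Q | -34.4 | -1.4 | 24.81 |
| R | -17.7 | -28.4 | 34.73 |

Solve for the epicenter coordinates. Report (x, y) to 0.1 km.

-10.6 km east, 5.6 km north

Circle about each station: x² + y² = 11.99²; (x + 34.4)² + (y + 1.4)² = 24.81²; (x + 17.7)² + (y + 28.4)² = 34.73².
Subtracting the P equation from the Q and R equations removes the quadratic terms:
-68.8 x − 2.8 y = 713.54
-35.4 x − 56.8 y = 57.44
Solving the 2×2 system: x ≈ -10.6, y ≈ 5.6 km.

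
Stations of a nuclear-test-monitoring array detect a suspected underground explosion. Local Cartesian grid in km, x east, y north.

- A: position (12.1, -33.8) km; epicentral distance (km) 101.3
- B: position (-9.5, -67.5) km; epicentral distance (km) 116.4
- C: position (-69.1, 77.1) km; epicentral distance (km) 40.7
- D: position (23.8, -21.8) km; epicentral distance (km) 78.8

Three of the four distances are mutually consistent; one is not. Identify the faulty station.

Solve using three stations at a time. Using A, B, C (subtract circle equations pairwise → linear system) gives (x, y) ≈ (-60.0, 37.4).
Distances from that point to each station vs reported:
  A: calculated 101.3 vs reported 101.3 → residual 0.0 km
  B: calculated 116.4 vs reported 116.4 → residual 0.0 km
  C: calculated 40.7 vs reported 40.7 → residual 0.0 km
  D: calculated 102.6 vs reported 78.8 → residual 23.8 km
A, B, C are mutually consistent (residuals ≈ 0); D is off by 23.8 km.

D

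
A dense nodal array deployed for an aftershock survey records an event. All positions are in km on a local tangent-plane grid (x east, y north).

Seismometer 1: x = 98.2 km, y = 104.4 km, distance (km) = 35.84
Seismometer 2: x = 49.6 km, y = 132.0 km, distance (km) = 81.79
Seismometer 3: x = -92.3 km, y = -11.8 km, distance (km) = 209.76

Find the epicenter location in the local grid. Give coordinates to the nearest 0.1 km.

Circle about each station: (x − 98.2)² + (y − 104.4)² = 35.84²; (x − 49.6)² + (y − 132.0)² = 81.79²; (x + 92.3)² + (y + 11.8)² = 209.76².
Subtracting the Seismometer 1 equation from the Seismometer 2 and Seismometer 3 equations removes the quadratic terms:
-97.2 x + 55.2 y = -6063.54
-381.0 x − 232.4 y = -54598.82
Solving the 2×2 system: x ≈ 101.4, y ≈ 68.7 km.
Check against Seismometer 1 (with the unrounded x, y): √((x − 98.2)²+(y − 104.4)²) = 35.84 ≈ 35.84 km. ✓

x ≈ 101.4 km, y ≈ 68.7 km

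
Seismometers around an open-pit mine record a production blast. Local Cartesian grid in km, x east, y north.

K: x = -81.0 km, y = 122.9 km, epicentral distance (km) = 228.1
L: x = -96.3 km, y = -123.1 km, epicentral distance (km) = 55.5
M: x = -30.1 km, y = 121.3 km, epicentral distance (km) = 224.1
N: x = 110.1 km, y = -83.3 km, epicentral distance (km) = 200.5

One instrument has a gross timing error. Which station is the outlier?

Solve using three stations at a time. Using K, L, M (subtract circle equations pairwise → linear system) gives (x, y) ≈ (-44.8, -102.3).
Distances from that point to each station vs reported:
  K: calculated 228.1 vs reported 228.1 → residual 0.0 km
  L: calculated 55.5 vs reported 55.5 → residual 0.0 km
  M: calculated 224.1 vs reported 224.1 → residual 0.0 km
  N: calculated 156.1 vs reported 200.5 → residual 44.4 km
K, L, M are mutually consistent (residuals ≈ 0); N is off by 44.4 km.

N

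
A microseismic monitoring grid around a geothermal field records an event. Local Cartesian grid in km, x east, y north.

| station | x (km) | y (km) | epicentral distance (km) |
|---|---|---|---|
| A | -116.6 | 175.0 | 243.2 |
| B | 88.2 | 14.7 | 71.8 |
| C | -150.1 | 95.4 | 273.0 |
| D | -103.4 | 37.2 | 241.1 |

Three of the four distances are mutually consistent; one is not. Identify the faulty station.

B

Solve using three stations at a time. Using A, C, D (subtract circle equations pairwise → linear system) gives (x, y) ≈ (121.5, 124.6).
Distances from that point to each station vs reported:
  A: calculated 243.4 vs reported 243.2 → residual 0.2 km
  B: calculated 114.8 vs reported 71.8 → residual 43.0 km
  C: calculated 273.1 vs reported 273.0 → residual 0.1 km
  D: calculated 241.3 vs reported 241.1 → residual 0.2 km
A, C, D are mutually consistent (residuals ≈ 0); B is off by 43.0 km.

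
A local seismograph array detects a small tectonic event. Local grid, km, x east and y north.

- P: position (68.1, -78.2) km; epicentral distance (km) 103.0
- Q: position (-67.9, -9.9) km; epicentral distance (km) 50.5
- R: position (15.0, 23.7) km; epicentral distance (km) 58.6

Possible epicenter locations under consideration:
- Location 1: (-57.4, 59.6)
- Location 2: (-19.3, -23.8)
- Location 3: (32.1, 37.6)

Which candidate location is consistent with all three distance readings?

Location 2

For each candidate, compare |candidate − station| to the reported distance:
Location 1: residuals P 83.4, Q 19.8, R 22.2 → max 83.4 km
Location 2: residuals P 0.1, Q 0.0, R 0.0 → max 0.1 km
Location 3: residuals P 18.3, Q 60.2, R 36.6 → max 60.2 km
Only Location 2 has all residuals ≈ 0.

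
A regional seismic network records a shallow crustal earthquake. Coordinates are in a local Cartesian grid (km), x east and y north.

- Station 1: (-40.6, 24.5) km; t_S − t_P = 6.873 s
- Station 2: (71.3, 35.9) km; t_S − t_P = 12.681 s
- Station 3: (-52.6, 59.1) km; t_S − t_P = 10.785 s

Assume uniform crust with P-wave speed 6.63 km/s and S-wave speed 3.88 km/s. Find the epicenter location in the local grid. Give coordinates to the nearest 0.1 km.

x ≈ -22.2 km, y ≈ -37.1 km

Distance from S−P lag: d = Δt · v_P v_S / (v_P − v_S) = Δt · (6.63·3.88)/(6.63−3.88) ≈ 9.3543·Δt.
So d_Station 1 = 64.29, d_Station 2 = 118.62, d_Station 3 = 100.89 km.
Circle about each station: (x + 40.6)² + (y − 24.5)² = 64.29²; (x − 71.3)² + (y − 35.9)² = 118.62²; (x + 52.6)² + (y − 59.1)² = 100.89².
Subtracting pairs of circle equations eliminates x²+y² and gives linear equations (the radical axes):
223.8 x + 22.8 y = -5813.61
-24.0 x + 69.2 y = -2034.63
Solving the 2×2 system: x ≈ -22.2, y ≈ -37.1 km.
Check against Station 1 (with the unrounded x, y): √((x + 40.6)²+(y − 24.5)²) = 64.29 ≈ 64.29 km. ✓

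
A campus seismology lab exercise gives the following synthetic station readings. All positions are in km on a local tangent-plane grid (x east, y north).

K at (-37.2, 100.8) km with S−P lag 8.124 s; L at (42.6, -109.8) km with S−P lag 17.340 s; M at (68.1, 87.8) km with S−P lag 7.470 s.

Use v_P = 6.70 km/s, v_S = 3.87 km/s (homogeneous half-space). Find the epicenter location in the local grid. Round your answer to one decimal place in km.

(13.6, 46.4)

Distance from S−P lag: d = Δt · v_P v_S / (v_P − v_S) = Δt · (6.70·3.87)/(6.70−3.87) ≈ 9.1622·Δt.
So d_K = 74.43, d_L = 158.87, d_M = 68.44 km.
Circle about each station: (x + 37.2)² + (y − 100.8)² = 74.43²; (x − 42.6)² + (y + 109.8)² = 158.87²; (x − 68.1)² + (y − 87.8)² = 68.44².
Subtracting pairs of circle equations eliminates x²+y² and gives linear equations (the radical axes):
159.6 x − 421.2 y = -17373.53
210.6 x − 26.0 y = 1657.76
Solving the 2×2 system: x ≈ 13.6, y ≈ 46.4 km.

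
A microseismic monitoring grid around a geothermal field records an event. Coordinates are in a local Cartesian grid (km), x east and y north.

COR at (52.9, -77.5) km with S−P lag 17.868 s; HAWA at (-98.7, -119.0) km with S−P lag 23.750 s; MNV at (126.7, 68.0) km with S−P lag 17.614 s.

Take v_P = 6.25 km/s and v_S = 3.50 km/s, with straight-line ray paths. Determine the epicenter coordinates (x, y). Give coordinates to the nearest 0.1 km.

Distance from S−P lag: d = Δt · v_P v_S / (v_P − v_S) = Δt · (6.25·3.50)/(6.25−3.50) ≈ 7.9545·Δt.
So d_COR = 142.13, d_HAWA = 188.92, d_MNV = 140.11 km.
Circle about each station: (x − 52.9)² + (y + 77.5)² = 142.13²; (x + 98.7)² + (y + 119.0)² = 188.92²; (x − 126.7)² + (y − 68.0)² = 140.11².
Subtracting the COR equation from the HAWA and MNV equations removes the quadratic terms:
-303.2 x − 83.0 y = -391.80
147.6 x + 291.0 y = 12442.35
Solving the 2×2 system: x ≈ -12.1, y ≈ 48.9 km.

-12.1 km east, 48.9 km north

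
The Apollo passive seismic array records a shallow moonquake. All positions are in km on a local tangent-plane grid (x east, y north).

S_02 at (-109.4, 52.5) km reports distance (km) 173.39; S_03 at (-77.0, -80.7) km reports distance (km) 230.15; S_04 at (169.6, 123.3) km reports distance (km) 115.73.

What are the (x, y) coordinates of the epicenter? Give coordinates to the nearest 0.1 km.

x ≈ 54.9 km, y ≈ 107.9 km

Circle about each station: (x + 109.4)² + (y − 52.5)² = 173.39²; (x + 77.0)² + (y + 80.7)² = 230.15²; (x − 169.6)² + (y − 123.3)² = 115.73².
Subtracting pairs of circle equations eliminates x²+y² and gives linear equations (the radical axes):
64.8 x − 266.4 y = -25188.05
558.0 x + 141.6 y = 45913.10
Solving the 2×2 system: x ≈ 54.9, y ≈ 107.9 km.
Check against S_02 (with the unrounded x, y): √((x + 109.4)²+(y − 52.5)²) = 173.39 ≈ 173.39 km. ✓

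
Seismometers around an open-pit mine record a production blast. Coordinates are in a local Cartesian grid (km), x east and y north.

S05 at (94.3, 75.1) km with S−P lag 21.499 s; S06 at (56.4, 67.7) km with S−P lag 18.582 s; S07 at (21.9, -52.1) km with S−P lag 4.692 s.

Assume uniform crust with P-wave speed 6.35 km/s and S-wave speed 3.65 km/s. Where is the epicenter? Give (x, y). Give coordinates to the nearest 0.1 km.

Distance from S−P lag: d = Δt · v_P v_S / (v_P − v_S) = Δt · (6.35·3.65)/(6.35−3.65) ≈ 8.5843·Δt.
So d_S05 = 184.55, d_S06 = 159.51, d_S07 = 40.28 km.
Circle about each station: (x − 94.3)² + (y − 75.1)² = 184.55²; (x − 56.4)² + (y − 67.7)² = 159.51²; (x − 21.9)² + (y + 52.1)² = 40.28².
Subtracting the S05 equation from the S06 and S07 equations removes the quadratic terms:
-75.8 x − 14.8 y = 1847.01
-144.8 x − 254.4 y = 21097.74
Solving the 2×2 system: x ≈ -9.2, y ≈ -77.7 km.

-9.2 km east, -77.7 km north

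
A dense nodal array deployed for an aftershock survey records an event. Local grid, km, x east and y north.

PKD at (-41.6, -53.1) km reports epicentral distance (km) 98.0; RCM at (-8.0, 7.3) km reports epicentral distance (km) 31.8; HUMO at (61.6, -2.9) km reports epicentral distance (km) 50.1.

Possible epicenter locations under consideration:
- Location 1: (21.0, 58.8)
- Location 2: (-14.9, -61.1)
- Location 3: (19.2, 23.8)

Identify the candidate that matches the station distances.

Location 3

For each candidate, compare |candidate − station| to the reported distance:
Location 1: residuals PKD 30.2, RCM 27.3, HUMO 23.8 → max 30.2 km
Location 2: residuals PKD 70.1, RCM 36.9, HUMO 46.0 → max 70.1 km
Location 3: residuals PKD 0.0, RCM 0.0, HUMO 0.0 → max 0.0 km
Only Location 3 has all residuals ≈ 0.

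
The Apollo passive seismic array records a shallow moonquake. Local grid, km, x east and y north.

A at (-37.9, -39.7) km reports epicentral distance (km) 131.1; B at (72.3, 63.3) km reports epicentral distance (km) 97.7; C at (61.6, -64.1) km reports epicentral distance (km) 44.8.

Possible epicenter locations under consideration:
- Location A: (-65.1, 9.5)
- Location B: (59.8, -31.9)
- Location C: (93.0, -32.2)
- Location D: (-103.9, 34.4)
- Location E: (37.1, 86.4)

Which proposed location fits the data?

Location C

For each candidate, compare |candidate − station| to the reported distance:
Location A: residuals A 74.9, B 49.9, C 101.7 → max 101.7 km
Location B: residuals A 33.1, B 1.7, C 12.5 → max 33.1 km
Location C: residuals A 0.0, B 0.0, C 0.0 → max 0.0 km
Location D: residuals A 31.9, B 80.9, C 147.8 → max 147.8 km
Location E: residuals A 15.6, B 55.6, C 107.7 → max 107.7 km
Only Location C has all residuals ≈ 0.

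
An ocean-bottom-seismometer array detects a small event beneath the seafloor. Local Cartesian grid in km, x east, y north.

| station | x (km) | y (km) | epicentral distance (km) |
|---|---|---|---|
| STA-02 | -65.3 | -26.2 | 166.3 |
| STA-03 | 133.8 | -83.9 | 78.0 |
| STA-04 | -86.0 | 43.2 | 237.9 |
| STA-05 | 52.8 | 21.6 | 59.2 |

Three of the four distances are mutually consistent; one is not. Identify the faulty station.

Solve using three stations at a time. Using STA-02, STA-03, STA-05 (subtract circle equations pairwise → linear system) gives (x, y) ≈ (100.5, -13.4).
Distances from that point to each station vs reported:
  STA-02: calculated 166.3 vs reported 166.3 → residual 0.0 km
  STA-03: calculated 78.0 vs reported 78.0 → residual 0.0 km
  STA-04: calculated 194.9 vs reported 237.9 → residual 43.0 km
  STA-05: calculated 59.2 vs reported 59.2 → residual 0.0 km
STA-02, STA-03, STA-05 are mutually consistent (residuals ≈ 0); STA-04 is off by 43.0 km.

STA-04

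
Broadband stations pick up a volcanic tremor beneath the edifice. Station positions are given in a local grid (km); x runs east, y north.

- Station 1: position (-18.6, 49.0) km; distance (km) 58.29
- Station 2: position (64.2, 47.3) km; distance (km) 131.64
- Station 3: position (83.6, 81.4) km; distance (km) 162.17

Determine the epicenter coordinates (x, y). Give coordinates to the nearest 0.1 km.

Circle about each station: (x + 18.6)² + (y − 49.0)² = 58.29²; (x − 64.2)² + (y − 47.3)² = 131.64²; (x − 83.6)² + (y − 81.4)² = 162.17².
Subtracting the Station 1 equation from the Station 2 and Station 3 equations removes the quadratic terms:
165.6 x − 3.4 y = -10319.40
204.4 x + 64.8 y = -12033.42
Solving the 2×2 system: x ≈ -62.1, y ≈ 10.2 km.

-62.1 km east, 10.2 km north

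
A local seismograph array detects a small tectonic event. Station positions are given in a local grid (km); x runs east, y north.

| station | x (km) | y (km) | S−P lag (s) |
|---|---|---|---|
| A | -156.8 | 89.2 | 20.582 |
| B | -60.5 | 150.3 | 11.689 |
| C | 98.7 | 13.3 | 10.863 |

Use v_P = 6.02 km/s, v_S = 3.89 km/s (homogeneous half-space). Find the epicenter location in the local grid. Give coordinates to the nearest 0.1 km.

Distance from S−P lag: d = Δt · v_P v_S / (v_P − v_S) = Δt · (6.02·3.89)/(6.02−3.89) ≈ 10.9943·Δt.
So d_A = 226.28, d_B = 128.51, d_C = 119.43 km.
Circle about each station: (x + 156.8)² + (y − 89.2)² = 226.28²; (x + 60.5)² + (y − 150.3)² = 128.51²; (x − 98.7)² + (y − 13.3)² = 119.43².
Subtracting pairs of circle equations eliminates x²+y² and gives linear equations (the radical axes):
192.6 x + 122.2 y = 28395.28
511.0 x − 151.8 y = 14314.81
Solving the 2×2 system: x ≈ 66.1, y ≈ 128.2 km.

66.1 km east, 128.2 km north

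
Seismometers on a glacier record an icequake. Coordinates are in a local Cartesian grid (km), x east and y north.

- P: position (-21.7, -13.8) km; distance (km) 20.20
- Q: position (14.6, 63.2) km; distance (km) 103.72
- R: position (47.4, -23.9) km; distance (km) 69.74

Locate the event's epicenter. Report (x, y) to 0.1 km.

(-21.6, -34.0)

Circle about each station: (x + 21.7)² + (y + 13.8)² = 20.20²; (x − 14.6)² + (y − 63.2)² = 103.72²; (x − 47.4)² + (y + 23.9)² = 69.74².
Subtracting pairs of circle equations eliminates x²+y² and gives linear equations (the radical axes):
72.6 x + 154.0 y = -6803.73
138.2 x − 20.2 y = -2298.99
Solving the 2×2 system: x ≈ -21.6, y ≈ -34.0 km.
Check against P (with the unrounded x, y): √((x + 21.7)²+(y + 13.8)²) = 20.20 ≈ 20.20 km. ✓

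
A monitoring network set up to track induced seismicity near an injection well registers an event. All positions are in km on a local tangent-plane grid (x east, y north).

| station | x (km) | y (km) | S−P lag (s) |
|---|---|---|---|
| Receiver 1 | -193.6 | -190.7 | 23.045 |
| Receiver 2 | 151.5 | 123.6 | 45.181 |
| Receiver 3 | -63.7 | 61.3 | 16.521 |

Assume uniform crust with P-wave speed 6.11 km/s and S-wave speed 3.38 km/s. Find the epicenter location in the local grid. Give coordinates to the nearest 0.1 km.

Distance from S−P lag: d = Δt · v_P v_S / (v_P − v_S) = Δt · (6.11·3.38)/(6.11−3.38) ≈ 7.5648·Δt.
So d_Receiver 1 = 174.33, d_Receiver 2 = 341.78, d_Receiver 3 = 124.98 km.
Circle about each station: (x + 193.6)² + (y + 190.7)² = 174.33²; (x − 151.5)² + (y − 123.6)² = 341.78²; (x + 63.7)² + (y − 61.3)² = 124.98².
Subtracting pairs of circle equations eliminates x²+y² and gives linear equations (the radical axes):
690.2 x + 628.6 y = -122040.86
259.8 x + 504.0 y = -51261.12
Solving the 2×2 system: x ≈ -158.7, y ≈ -19.9 km.

x ≈ -158.7 km, y ≈ -19.9 km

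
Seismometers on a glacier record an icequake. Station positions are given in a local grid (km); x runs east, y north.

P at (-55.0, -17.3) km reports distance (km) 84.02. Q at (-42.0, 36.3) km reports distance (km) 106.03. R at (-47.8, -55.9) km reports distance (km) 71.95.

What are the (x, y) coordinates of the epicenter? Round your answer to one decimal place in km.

Circle about each station: (x + 55.0)² + (y + 17.3)² = 84.02²; (x + 42.0)² + (y − 36.3)² = 106.03²; (x + 47.8)² + (y + 55.9)² = 71.95².
Subtracting the P equation from the Q and R equations removes the quadratic terms:
26.0 x + 107.2 y = -4425.60
14.4 x − 77.2 y = 3967.92
Solving the 2×2 system: x ≈ 23.6, y ≈ -47.0 km.

(23.6, -47.0)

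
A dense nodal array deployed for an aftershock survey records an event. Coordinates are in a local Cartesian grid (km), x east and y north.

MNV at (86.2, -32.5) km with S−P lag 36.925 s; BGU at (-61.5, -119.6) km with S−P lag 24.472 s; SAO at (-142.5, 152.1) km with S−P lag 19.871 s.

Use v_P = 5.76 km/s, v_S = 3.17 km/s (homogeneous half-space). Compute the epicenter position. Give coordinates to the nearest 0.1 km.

Distance from S−P lag: d = Δt · v_P v_S / (v_P − v_S) = Δt · (5.76·3.17)/(5.76−3.17) ≈ 7.0499·Δt.
So d_MNV = 260.32, d_BGU = 172.52, d_SAO = 140.09 km.
Circle about each station: (x − 86.2)² + (y + 32.5)² = 260.32²; (x + 61.5)² + (y + 119.6)² = 172.52²; (x + 142.5)² + (y − 152.1)² = 140.09².
Subtracting pairs of circle equations eliminates x²+y² and gives linear equations (the radical axes):
-295.4 x − 174.2 y = 47603.07
-457.4 x + 369.2 y = 83095.26
Solving the 2×2 system: x ≈ -169.8, y ≈ 14.7 km.

-169.8 km east, 14.7 km north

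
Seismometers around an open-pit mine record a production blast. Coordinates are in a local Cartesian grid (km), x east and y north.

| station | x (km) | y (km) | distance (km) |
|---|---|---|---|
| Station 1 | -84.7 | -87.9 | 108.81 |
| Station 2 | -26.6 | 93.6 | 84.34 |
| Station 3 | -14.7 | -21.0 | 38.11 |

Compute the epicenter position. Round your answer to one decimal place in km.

(-37.0, 9.9)

Circle about each station: (x + 84.7)² + (y + 87.9)² = 108.81²; (x + 26.6)² + (y − 93.6)² = 84.34²; (x + 14.7)² + (y + 21.0)² = 38.11².
Subtracting pairs of circle equations eliminates x²+y² and gives linear equations (the radical axes):
116.2 x + 363.0 y = -705.60
140.0 x + 133.8 y = -3856.17
Solving the 2×2 system: x ≈ -37.0, y ≈ 9.9 km.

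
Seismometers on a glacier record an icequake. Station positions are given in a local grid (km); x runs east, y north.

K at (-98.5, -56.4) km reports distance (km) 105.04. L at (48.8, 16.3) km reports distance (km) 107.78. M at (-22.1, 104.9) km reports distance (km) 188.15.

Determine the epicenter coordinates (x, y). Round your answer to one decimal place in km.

x ≈ 3.5 km, y ≈ -81.5 km

Circle about each station: (x + 98.5)² + (y + 56.4)² = 105.04²; (x − 48.8)² + (y − 16.3)² = 107.78²; (x + 22.1)² + (y − 104.9)² = 188.15².
Subtracting the K equation from the L and M equations removes the quadratic terms:
294.6 x + 145.4 y = -10819.21
152.8 x + 322.6 y = -25757.81
Solving the 2×2 system: x ≈ 3.5, y ≈ -81.5 km.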